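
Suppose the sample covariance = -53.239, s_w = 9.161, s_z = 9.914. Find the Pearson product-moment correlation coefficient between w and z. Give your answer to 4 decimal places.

-0.5862

r = Cov(w,z) / (s_w · s_z) = -53.239 / (9.161 × 9.914)
  = -53.239 / 90.8222 ≈ -0.5862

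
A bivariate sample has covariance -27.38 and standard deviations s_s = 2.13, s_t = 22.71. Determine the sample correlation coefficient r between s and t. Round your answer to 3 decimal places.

-0.566

r = Cov(s,t) / (s_s · s_t) = -27.38 / (2.13 × 22.71)
  = -27.38 / 48.3723 ≈ -0.566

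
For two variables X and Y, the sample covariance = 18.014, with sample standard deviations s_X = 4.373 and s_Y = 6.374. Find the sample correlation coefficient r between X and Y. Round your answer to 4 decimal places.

0.6463

r = Cov(X,Y) / (s_X · s_Y) = 18.014 / (4.373 × 6.374)
  = 18.014 / 27.8735 ≈ 0.6463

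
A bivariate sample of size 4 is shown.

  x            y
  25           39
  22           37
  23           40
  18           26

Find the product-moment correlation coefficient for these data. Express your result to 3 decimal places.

0.930

n = 4, Σx = 88, Σy = 142, Σx² = 1962, Σy² = 5166, Σxy = 3177
nΣxy − ΣxΣy = 12708 − 12496 = 212
nΣx² − (Σx)² = 7848 − 7744 = 104; nΣy² − (Σy)² = 20664 − 20164 = 500
r = 212 / √(104 × 500) = 212 / 228.0351 ≈ 0.930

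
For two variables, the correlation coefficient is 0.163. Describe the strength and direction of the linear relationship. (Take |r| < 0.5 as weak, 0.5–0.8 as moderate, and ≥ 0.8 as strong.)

r = 0.163 > 0 so the relationship is positive.
|r| = 0.163, which falls in the weak range.

weak positive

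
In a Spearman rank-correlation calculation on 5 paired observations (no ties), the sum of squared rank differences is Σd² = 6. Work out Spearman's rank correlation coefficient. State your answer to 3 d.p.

0.700

ρ = 1 − 6Σd² / [n(n²−1)] = 1 − 6×6 / (5×24)
  = 1 − 36/120 = 1 − 0.3000 ≈ 0.700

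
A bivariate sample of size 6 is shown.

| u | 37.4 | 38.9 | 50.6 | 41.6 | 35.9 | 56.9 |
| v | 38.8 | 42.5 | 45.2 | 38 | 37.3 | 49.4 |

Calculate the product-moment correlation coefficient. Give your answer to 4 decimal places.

0.9160

n = 6, Σu = 261.3, Σv = 251.2, Σu² = 11729.31, Σv² = 10630.38, Σuv = 11122.22
nΣuv − ΣuΣv = 66733.32 − 65638.56 = 1094.76
nΣu² − (Σu)² = 70375.86 − 68277.69 = 2098.17; nΣv² − (Σv)² = 63782.28 − 63101.44 = 680.84
r = 1094.76 / √(2098.17 × 680.84) = 1094.76 / 1195.2063 ≈ 0.9160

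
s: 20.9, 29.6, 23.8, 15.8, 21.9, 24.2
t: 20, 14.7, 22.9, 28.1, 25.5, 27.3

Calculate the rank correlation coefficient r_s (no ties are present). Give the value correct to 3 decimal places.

-0.486

Rank s: 2, 6, 4, 1, 3, 5
Rank t: 2, 1, 3, 6, 4, 5
d = rank(s) − rank(t): 0, 5, 1, -5, -1, 0; Σd² = 52
ρ = 1 − 6Σd² / [n(n²−1)] = 1 − 6×52 / (6×35) = 1 − 312/210 ≈ -0.486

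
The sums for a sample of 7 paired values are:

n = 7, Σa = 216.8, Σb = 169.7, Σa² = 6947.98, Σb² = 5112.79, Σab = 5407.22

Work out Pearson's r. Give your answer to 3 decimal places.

0.314

r = (nΣab − ΣaΣb) / √[(nΣa² − (Σa)²)(nΣb² − (Σb)²)]
Numerator: 7×5407.22 − 216.8×169.7 = 1059.58
Denominator: √[(48635.86 − 47002.24)(35789.53 − 28798.09)] = √[1633.62 × 6991.44] = 3379.5497
r = 1059.58 / 3379.5497 ≈ 0.314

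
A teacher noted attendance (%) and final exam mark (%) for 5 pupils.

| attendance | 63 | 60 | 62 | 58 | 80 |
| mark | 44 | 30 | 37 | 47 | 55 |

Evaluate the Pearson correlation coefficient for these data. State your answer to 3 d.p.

n = 5, Σx = 323, Σy = 213, Σx² = 21177, Σy² = 9439, Σxy = 13992
nΣxy − ΣxΣy = 69960 − 68799 = 1161
nΣx² − (Σx)² = 105885 − 104329 = 1556; nΣy² − (Σy)² = 47195 − 45369 = 1826
r = 1161 / √(1556 × 1826) = 1161 / 1685.6026 ≈ 0.689

0.689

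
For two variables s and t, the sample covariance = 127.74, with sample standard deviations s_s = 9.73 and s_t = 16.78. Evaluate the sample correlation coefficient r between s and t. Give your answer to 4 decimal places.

0.7824

r = Cov(s,t) / (s_s · s_t) = 127.74 / (9.73 × 16.78)
  = 127.74 / 163.2694 ≈ 0.7824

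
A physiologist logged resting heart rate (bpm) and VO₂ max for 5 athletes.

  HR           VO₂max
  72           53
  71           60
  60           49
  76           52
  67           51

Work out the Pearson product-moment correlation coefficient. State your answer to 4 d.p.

0.4636

n = 5, Σx = 346, Σy = 265, Σx² = 24090, Σy² = 14115, Σxy = 18385
nΣxy − ΣxΣy = 91925 − 91690 = 235
nΣx² − (Σx)² = 120450 − 119716 = 734; nΣy² − (Σy)² = 70575 − 70225 = 350
r = 235 / √(734 × 350) = 235 / 506.8530 ≈ 0.4636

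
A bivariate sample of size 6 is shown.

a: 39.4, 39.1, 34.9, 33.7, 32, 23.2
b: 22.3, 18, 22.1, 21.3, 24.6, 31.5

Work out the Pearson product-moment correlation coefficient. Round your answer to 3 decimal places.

n = 6, Σa = 202.3, Σb = 139.8, Σa² = 6997.11, Σb² = 3360.8, Σab = 4589.52
nΣab − ΣaΣb = 27537.12 − 28281.54 = -744.42
nΣa² − (Σa)² = 41982.66 − 40925.29 = 1057.37; nΣb² − (Σb)² = 20164.8 − 19544.04 = 620.76
r = -744.42 / √(1057.37 × 620.76) = -744.42 / 810.1685 ≈ -0.919

-0.919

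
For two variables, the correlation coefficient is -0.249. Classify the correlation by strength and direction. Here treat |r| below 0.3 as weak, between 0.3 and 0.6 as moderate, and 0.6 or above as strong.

weak negative

r = -0.249 < 0 so the relationship is negative.
|r| = 0.249, which falls in the weak range.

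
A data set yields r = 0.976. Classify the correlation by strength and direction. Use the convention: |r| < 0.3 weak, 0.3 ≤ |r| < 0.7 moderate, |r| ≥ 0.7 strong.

strong positive

r = 0.976 > 0 so the relationship is positive.
|r| = 0.976, which falls in the strong range.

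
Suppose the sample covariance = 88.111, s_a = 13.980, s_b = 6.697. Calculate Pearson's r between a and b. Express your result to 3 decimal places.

r = Cov(a,b) / (s_a · s_b) = 88.111 / (13.980 × 6.697)
  = 88.111 / 93.6241 ≈ 0.941

0.941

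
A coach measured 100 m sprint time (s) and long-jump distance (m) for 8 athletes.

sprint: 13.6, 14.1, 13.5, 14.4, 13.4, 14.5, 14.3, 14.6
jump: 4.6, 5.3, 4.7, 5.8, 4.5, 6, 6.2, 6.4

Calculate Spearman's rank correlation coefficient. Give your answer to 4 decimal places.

0.9048

Rank sprint: 3, 4, 2, 6, 1, 7, 5, 8
Rank jump: 2, 4, 3, 5, 1, 6, 7, 8
d = rank(sprint) − rank(jump): 1, 0, -1, 1, 0, 1, -2, 0; Σd² = 8
ρ = 1 − 6Σd² / [n(n²−1)] = 1 − 6×8 / (8×63) = 1 − 48/504 ≈ 0.9048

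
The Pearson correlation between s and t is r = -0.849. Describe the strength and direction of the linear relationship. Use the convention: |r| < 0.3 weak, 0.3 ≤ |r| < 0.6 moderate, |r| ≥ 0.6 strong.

r = -0.849 < 0 so the relationship is negative.
|r| = 0.849, which falls in the strong range.

strong negative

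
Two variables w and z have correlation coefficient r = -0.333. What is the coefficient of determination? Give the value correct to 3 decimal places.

r² = (-0.333)² = 0.111

0.111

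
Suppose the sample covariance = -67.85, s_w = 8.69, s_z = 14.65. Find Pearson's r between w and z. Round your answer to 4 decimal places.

r = Cov(w,z) / (s_w · s_z) = -67.85 / (8.69 × 14.65)
  = -67.85 / 127.3085 ≈ -0.5330

-0.5330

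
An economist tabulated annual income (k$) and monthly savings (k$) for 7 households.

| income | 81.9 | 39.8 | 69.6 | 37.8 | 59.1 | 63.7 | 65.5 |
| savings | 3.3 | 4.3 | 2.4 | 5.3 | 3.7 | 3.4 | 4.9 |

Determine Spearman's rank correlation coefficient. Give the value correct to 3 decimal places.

Rank income: 7, 2, 6, 1, 3, 4, 5
Rank savings: 2, 5, 1, 7, 4, 3, 6
d = rank(income) − rank(savings): 5, -3, 5, -6, -1, 1, -1; Σd² = 98
ρ = 1 − 6Σd² / [n(n²−1)] = 1 − 6×98 / (7×48) = 1 − 588/336 ≈ -0.750

-0.750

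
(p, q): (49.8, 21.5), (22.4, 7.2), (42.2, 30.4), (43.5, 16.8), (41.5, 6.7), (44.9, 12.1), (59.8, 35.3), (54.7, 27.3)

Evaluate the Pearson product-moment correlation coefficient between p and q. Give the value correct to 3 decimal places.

n = 8, Σp = 358.8, Σq = 157.3, Σp² = 16961.28, Σq² = 3903.17, Σpq = 7671.25
nΣpq − ΣpΣq = 61370 − 56439.24 = 4930.76
nΣp² − (Σp)² = 135690.24 − 128737.44 = 6952.8; nΣq² − (Σq)² = 31225.36 − 24743.29 = 6482.07
r = 4930.76 / √(6952.8 × 6482.07) = 4930.76 / 6713.3104 ≈ 0.734

0.734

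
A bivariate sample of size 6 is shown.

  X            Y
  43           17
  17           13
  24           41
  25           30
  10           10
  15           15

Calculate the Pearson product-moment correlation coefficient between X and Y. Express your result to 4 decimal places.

n = 6, ΣX = 134, ΣY = 126, ΣX² = 3664, ΣY² = 3364, ΣXY = 3011
nΣXY − ΣXΣY = 18066 − 16884 = 1182
nΣX² − (ΣX)² = 21984 − 17956 = 4028; nΣY² − (ΣY)² = 20184 − 15876 = 4308
r = 1182 / √(4028 × 4308) = 1182 / 4165.6481 ≈ 0.2837

0.2837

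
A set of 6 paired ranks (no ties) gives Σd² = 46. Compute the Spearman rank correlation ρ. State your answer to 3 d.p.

ρ = 1 − 6Σd² / [n(n²−1)] = 1 − 6×46 / (6×35)
  = 1 − 276/210 = 1 − 1.3143 ≈ -0.314

-0.314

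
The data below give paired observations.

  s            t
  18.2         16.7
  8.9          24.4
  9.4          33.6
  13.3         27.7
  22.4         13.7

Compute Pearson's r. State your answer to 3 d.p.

n = 5, Σs = 72.2, Σt = 116.1, Σs² = 1177.46, Σt² = 2958.19, Σst = 1512.23
nΣst − ΣsΣt = 7561.15 − 8382.42 = -821.27
nΣs² − (Σs)² = 5887.3 − 5212.84 = 674.46; nΣt² − (Σt)² = 14790.95 − 13479.21 = 1311.74
r = -821.27 / √(674.46 × 1311.74) = -821.27 / 940.5935 ≈ -0.873

-0.873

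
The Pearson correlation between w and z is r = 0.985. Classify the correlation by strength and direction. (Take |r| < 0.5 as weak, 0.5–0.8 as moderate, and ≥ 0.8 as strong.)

strong positive

r = 0.985 > 0 so the relationship is positive.
|r| = 0.985, which falls in the strong range.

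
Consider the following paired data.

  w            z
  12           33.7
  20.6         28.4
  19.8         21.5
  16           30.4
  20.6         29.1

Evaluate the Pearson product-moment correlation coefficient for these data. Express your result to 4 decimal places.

n = 5, Σw = 89, Σz = 143.1, Σw² = 1640.76, Σz² = 4175.47, Σwz = 2501
nΣwz − ΣwΣz = 12505 − 12735.9 = -230.9
nΣw² − (Σw)² = 8203.8 − 7921 = 282.8; nΣz² − (Σz)² = 20877.35 − 20477.61 = 399.74
r = -230.9 / √(282.8 × 399.74) = -230.9 / 336.2238 ≈ -0.6867

-0.6867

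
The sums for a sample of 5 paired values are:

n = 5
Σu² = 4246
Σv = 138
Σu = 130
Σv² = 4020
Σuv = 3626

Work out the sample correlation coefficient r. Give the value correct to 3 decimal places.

r = (nΣuv − ΣuΣv) / √[(nΣu² − (Σu)²)(nΣv² − (Σv)²)]
Numerator: 5×3626 − 130×138 = 190
Denominator: √[(21230 − 16900)(20100 − 19044)] = √[4330 × 1056] = 2138.3358
r = 190 / 2138.3358 ≈ 0.089

0.089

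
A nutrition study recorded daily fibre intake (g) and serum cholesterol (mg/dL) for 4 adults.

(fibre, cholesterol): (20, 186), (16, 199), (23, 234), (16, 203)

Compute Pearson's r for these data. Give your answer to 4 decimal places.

n = 4, Σx = 75, Σy = 822, Σx² = 1441, Σy² = 170162, Σxy = 15534
nΣxy − ΣxΣy = 62136 − 61650 = 486
nΣx² − (Σx)² = 5764 − 5625 = 139; nΣy² − (Σy)² = 680648 − 675684 = 4964
r = 486 / √(139 × 4964) = 486 / 830.6600 ≈ 0.5851

0.5851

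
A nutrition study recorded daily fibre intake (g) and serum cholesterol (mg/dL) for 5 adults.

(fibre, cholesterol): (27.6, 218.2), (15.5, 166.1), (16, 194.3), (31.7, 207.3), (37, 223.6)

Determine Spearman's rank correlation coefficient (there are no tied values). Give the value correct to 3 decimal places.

0.900

Rank fibre: 3, 1, 2, 4, 5
Rank cholesterol: 4, 1, 2, 3, 5
d = rank(fibre) − rank(cholesterol): -1, 0, 0, 1, 0; Σd² = 2
ρ = 1 − 6Σd² / [n(n²−1)] = 1 − 6×2 / (5×24) = 1 − 12/120 ≈ 0.900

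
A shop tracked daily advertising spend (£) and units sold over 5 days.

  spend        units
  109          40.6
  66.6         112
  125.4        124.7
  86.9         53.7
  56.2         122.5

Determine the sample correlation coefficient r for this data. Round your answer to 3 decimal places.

n = 5, Σx = 444.1, Σy = 453.5, Σx² = 42751.77, Σy² = 47632.39, Σxy = 39073.01
nΣxy − ΣxΣy = 195365.05 − 201399.35 = -6034.3
nΣx² − (Σx)² = 213758.85 − 197224.81 = 16534.04; nΣy² − (Σy)² = 238161.95 − 205662.25 = 32499.7
r = -6034.3 / √(16534.04 × 32499.7) = -6034.3 / 23180.8399 ≈ -0.260

-0.260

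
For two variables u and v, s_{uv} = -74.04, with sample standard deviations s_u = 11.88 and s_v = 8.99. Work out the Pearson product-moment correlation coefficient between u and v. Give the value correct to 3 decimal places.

-0.693

r = Cov(u,v) / (s_u · s_v) = -74.04 / (11.88 × 8.99)
  = -74.04 / 106.8012 ≈ -0.693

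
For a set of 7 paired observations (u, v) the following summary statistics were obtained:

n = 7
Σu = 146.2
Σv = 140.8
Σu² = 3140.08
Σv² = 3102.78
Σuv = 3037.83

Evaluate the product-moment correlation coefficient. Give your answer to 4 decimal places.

0.6344

r = (nΣuv − ΣuΣv) / √[(nΣu² − (Σu)²)(nΣv² − (Σv)²)]
Numerator: 7×3037.83 − 146.2×140.8 = 679.85
Denominator: √[(21980.56 − 21374.44)(21719.46 − 19824.64)] = √[606.12 × 1894.82] = 1071.6755
r = 679.85 / 1071.6755 ≈ 0.6344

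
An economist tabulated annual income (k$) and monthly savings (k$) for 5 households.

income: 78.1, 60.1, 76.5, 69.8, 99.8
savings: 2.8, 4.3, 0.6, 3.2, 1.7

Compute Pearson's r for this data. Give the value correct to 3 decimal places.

-0.630

n = 5, Σx = 384.3, Σy = 12.6, Σx² = 30395.95, Σy² = 39.82, Σxy = 916.03
nΣxy − ΣxΣy = 4580.15 − 4842.18 = -262.03
nΣx² − (Σx)² = 151979.75 − 147686.49 = 4293.26; nΣy² − (Σy)² = 199.1 − 158.76 = 40.34
r = -262.03 / √(4293.26 × 40.34) = -262.03 / 416.1612 ≈ -0.630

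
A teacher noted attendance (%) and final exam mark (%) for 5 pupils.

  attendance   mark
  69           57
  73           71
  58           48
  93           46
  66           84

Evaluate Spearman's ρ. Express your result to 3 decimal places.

-0.300

Rank attendance: 3, 4, 1, 5, 2
Rank mark: 3, 4, 2, 1, 5
d = rank(attendance) − rank(mark): 0, 0, -1, 4, -3; Σd² = 26
ρ = 1 − 6Σd² / [n(n²−1)] = 1 − 6×26 / (5×24) = 1 − 156/120 ≈ -0.300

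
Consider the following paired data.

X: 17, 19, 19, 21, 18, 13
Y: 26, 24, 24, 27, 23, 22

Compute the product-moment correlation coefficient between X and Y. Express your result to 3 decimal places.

0.686

n = 6, ΣX = 107, ΣY = 146, ΣX² = 1945, ΣY² = 3570, ΣXY = 2621
nΣXY − ΣXΣY = 15726 − 15622 = 104
nΣX² − (ΣX)² = 11670 − 11449 = 221; nΣY² − (ΣY)² = 21420 − 21316 = 104
r = 104 / √(221 × 104) = 104 / 151.6047 ≈ 0.686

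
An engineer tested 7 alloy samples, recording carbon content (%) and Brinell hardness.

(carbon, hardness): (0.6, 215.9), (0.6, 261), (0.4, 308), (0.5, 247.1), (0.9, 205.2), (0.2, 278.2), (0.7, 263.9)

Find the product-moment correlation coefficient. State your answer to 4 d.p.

n = 7, Σx = 3.9, Σy = 1779.3, Σx² = 2.47, Σy² = 459801.71, Σxy = 957.94
nΣxy − ΣxΣy = 6705.58 − 6939.27 = -233.69
nΣx² − (Σx)² = 17.29 − 15.21 = 2.08; nΣy² − (Σy)² = 3218611.97 − 3165908.49 = 52703.48
r = -233.69 / √(2.08 × 52703.48) = -233.69 / 331.0940 ≈ -0.7058

-0.7058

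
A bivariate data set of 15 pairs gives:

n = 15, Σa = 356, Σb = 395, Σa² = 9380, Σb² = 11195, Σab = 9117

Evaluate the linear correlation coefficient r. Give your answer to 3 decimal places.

r = (nΣab − ΣaΣb) / √[(nΣa² − (Σa)²)(nΣb² − (Σb)²)]
Numerator: 15×9117 − 356×395 = -3865
Denominator: √[(140700 − 126736)(167925 − 156025)] = √[13964 × 11900] = 12890.7564
r = -3865 / 12890.7564 ≈ -0.300

-0.300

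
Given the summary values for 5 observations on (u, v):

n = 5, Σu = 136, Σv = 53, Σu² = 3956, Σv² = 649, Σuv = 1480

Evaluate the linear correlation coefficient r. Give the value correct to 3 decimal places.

r = (nΣuv − ΣuΣv) / √[(nΣu² − (Σu)²)(nΣv² − (Σv)²)]
Numerator: 5×1480 − 136×53 = 192
Denominator: √[(19780 − 18496)(3245 − 2809)] = √[1284 × 436] = 748.2139
r = 192 / 748.2139 ≈ 0.257

0.257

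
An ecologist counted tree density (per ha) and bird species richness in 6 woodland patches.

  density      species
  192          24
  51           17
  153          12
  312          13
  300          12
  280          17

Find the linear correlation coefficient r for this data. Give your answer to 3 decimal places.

-0.282

n = 6, Σx = 1288, Σy = 95, Σx² = 328618, Σy² = 1611, Σxy = 19727
nΣxy − ΣxΣy = 118362 − 122360 = -3998
nΣx² − (Σx)² = 1971708 − 1658944 = 312764; nΣy² − (Σy)² = 9666 − 9025 = 641
r = -3998 / √(312764 × 641) = -3998 / 14159.1569 ≈ -0.282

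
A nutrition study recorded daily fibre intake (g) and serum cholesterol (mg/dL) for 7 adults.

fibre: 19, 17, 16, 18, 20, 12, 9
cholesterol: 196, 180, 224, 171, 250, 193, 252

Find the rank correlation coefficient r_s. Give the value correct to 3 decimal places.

-0.179

Rank fibre: 6, 4, 3, 5, 7, 2, 1
Rank cholesterol: 4, 2, 5, 1, 6, 3, 7
d = rank(fibre) − rank(cholesterol): 2, 2, -2, 4, 1, -1, -6; Σd² = 66
ρ = 1 − 6Σd² / [n(n²−1)] = 1 − 6×66 / (7×48) = 1 − 396/336 ≈ -0.179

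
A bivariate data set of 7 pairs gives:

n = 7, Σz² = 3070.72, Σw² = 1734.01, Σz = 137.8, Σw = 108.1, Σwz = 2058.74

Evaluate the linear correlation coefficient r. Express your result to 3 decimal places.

r = (nΣwz − ΣwΣz) / √[(nΣw² − (Σw)²)(nΣz² − (Σz)²)]
Numerator: 7×2058.74 − 108.1×137.8 = -485
Denominator: √[(12138.07 − 11685.61)(21495.04 − 18988.84)] = √[452.46 × 2506.2] = 1064.8734
r = -485 / 1064.8734 ≈ -0.455

-0.455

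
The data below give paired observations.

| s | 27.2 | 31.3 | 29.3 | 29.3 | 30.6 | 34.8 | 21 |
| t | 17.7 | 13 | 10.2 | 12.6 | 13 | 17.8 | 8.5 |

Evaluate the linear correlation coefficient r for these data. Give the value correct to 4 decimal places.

0.6093

n = 7, Σs = 203.5, Σt = 92.8, Σs² = 6024.91, Σt² = 1303.18, Σst = 2752.12
nΣst − ΣsΣt = 19264.84 − 18884.8 = 380.04
nΣs² − (Σs)² = 42174.37 − 41412.25 = 762.12; nΣt² − (Σt)² = 9122.26 − 8611.84 = 510.42
r = 380.04 / √(762.12 × 510.42) = 380.04 / 623.6997 ≈ 0.6093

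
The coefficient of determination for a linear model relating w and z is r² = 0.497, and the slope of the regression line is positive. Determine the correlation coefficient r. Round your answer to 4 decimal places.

0.7050

|r| = √0.497 = 0.7050
The association is positive, so r = 0.7050.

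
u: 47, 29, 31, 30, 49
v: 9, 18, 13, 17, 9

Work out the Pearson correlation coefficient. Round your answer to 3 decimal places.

-0.924

n = 5, Σu = 186, Σv = 66, Σu² = 7312, Σv² = 944, Σuv = 2299
nΣuv − ΣuΣv = 11495 − 12276 = -781
nΣu² − (Σu)² = 36560 − 34596 = 1964; nΣv² − (Σv)² = 4720 − 4356 = 364
r = -781 / √(1964 × 364) = -781 / 845.5152 ≈ -0.924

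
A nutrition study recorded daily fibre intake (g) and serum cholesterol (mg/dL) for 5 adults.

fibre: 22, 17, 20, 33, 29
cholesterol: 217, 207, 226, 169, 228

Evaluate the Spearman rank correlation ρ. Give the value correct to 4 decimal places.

-0.1000

Rank fibre: 3, 1, 2, 5, 4
Rank cholesterol: 3, 2, 4, 1, 5
d = rank(fibre) − rank(cholesterol): 0, -1, -2, 4, -1; Σd² = 22
ρ = 1 − 6Σd² / [n(n²−1)] = 1 − 6×22 / (5×24) = 1 − 132/120 ≈ -0.1000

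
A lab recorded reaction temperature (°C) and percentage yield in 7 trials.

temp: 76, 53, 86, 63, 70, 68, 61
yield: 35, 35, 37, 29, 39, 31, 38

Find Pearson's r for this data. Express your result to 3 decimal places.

n = 7, Σx = 477, Σy = 244, Σx² = 33195, Σy² = 8586, Σxy = 16680
nΣxy − ΣxΣy = 116760 − 116388 = 372
nΣx² − (Σx)² = 232365 − 227529 = 4836; nΣy² − (Σy)² = 60102 − 59536 = 566
r = 372 / √(4836 × 566) = 372 / 1654.4413 ≈ 0.225

0.225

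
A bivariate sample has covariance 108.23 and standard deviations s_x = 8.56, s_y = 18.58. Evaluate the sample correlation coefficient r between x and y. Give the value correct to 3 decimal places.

r = Cov(x,y) / (s_x · s_y) = 108.23 / (8.56 × 18.58)
  = 108.23 / 159.0448 ≈ 0.681

0.681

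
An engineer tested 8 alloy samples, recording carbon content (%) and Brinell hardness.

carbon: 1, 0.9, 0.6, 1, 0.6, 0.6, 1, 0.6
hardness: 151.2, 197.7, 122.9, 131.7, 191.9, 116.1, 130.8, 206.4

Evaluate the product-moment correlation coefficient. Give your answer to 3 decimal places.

n = 8, Σx = 6.3, Σy = 1248.7, Σx² = 5.25, Σy² = 204410.45, Σxy = 974.01
nΣxy − ΣxΣy = 7792.08 − 7866.81 = -74.73
nΣx² − (Σx)² = 42 − 39.69 = 2.31; nΣy² − (Σy)² = 1635283.6 − 1559251.69 = 76031.91
r = -74.73 / √(2.31 × 76031.91) = -74.73 / 419.0868 ≈ -0.178

-0.178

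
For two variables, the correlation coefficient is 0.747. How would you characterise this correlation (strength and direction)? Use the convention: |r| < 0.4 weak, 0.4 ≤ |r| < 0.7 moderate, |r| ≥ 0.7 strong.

r = 0.747 > 0 so the relationship is positive.
|r| = 0.747, which falls in the strong range.

strong positive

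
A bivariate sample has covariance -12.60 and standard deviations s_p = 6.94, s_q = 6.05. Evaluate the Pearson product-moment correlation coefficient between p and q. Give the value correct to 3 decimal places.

r = Cov(p,q) / (s_p · s_q) = -12.60 / (6.94 × 6.05)
  = -12.60 / 41.9870 ≈ -0.300

-0.300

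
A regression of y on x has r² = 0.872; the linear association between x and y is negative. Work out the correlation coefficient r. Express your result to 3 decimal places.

-0.934

|r| = √0.872 = 0.934
The association is negative, so r = −0.934.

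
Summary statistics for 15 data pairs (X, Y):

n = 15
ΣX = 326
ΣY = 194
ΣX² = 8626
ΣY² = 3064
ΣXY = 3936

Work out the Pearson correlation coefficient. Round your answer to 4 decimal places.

r = (nΣXY − ΣXΣY) / √[(nΣX² − (ΣX)²)(nΣY² − (ΣY)²)]
Numerator: 15×3936 − 326×194 = -4204
Denominator: √[(129390 − 106276)(45960 − 37636)] = √[23114 × 8324] = 13870.8664
r = -4204 / 13870.8664 ≈ -0.3031

-0.3031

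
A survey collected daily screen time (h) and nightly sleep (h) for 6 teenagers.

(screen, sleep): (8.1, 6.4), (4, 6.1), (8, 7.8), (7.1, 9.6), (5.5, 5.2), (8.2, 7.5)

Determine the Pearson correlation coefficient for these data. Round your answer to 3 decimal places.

0.490

n = 6, Σx = 40.9, Σy = 42.6, Σx² = 293.51, Σy² = 314.46, Σxy = 296.9
nΣxy − ΣxΣy = 1781.4 − 1742.34 = 39.06
nΣx² − (Σx)² = 1761.06 − 1672.81 = 88.25; nΣy² − (Σy)² = 1886.76 − 1814.76 = 72
r = 39.06 / √(88.25 × 72) = 39.06 / 79.7120 ≈ 0.490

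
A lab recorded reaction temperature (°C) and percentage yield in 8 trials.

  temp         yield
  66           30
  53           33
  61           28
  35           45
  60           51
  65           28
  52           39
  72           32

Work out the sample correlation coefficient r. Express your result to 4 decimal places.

n = 8, Σx = 464, Σy = 286, Σx² = 27824, Σy² = 10728, Σxy = 16224
nΣxy − ΣxΣy = 129792 − 132704 = -2912
nΣx² − (Σx)² = 222592 − 215296 = 7296; nΣy² − (Σy)² = 85824 − 81796 = 4028
r = -2912 / √(7296 × 4028) = -2912 / 5421.0966 ≈ -0.5372

-0.5372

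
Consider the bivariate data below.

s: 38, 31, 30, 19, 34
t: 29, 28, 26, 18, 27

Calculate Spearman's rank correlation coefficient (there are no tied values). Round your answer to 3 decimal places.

Rank s: 5, 3, 2, 1, 4
Rank t: 5, 4, 2, 1, 3
d = rank(s) − rank(t): 0, -1, 0, 0, 1; Σd² = 2
ρ = 1 − 6Σd² / [n(n²−1)] = 1 − 6×2 / (5×24) = 1 − 12/120 ≈ 0.900

0.900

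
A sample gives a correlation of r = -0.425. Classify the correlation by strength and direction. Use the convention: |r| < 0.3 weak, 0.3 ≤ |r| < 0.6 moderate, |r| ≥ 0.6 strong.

r = -0.425 < 0 so the relationship is negative.
|r| = 0.425, which falls in the moderate range.

moderate negative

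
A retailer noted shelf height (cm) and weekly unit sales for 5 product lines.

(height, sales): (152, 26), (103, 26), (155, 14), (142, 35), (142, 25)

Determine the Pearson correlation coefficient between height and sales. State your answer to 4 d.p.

n = 5, Σx = 694, Σy = 126, Σx² = 98066, Σy² = 3398, Σxy = 17320
nΣxy − ΣxΣy = 86600 − 87444 = -844
nΣx² − (Σx)² = 490330 − 481636 = 8694; nΣy² − (Σy)² = 16990 − 15876 = 1114
r = -844 / √(8694 × 1114) = -844 / 3112.0919 ≈ -0.2712

-0.2712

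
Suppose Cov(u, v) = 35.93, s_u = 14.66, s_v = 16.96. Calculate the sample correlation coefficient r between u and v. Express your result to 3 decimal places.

0.145

r = Cov(u,v) / (s_u · s_v) = 35.93 / (14.66 × 16.96)
  = 35.93 / 248.6336 ≈ 0.145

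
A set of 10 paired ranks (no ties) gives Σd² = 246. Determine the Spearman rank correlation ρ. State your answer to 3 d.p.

-0.491

ρ = 1 − 6Σd² / [n(n²−1)] = 1 − 6×246 / (10×99)
  = 1 − 1476/990 = 1 − 1.4909 ≈ -0.491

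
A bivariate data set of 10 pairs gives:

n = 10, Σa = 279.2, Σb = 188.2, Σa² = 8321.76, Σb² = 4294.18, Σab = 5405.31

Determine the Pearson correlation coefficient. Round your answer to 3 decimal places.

0.240

r = (nΣab − ΣaΣb) / √[(nΣa² − (Σa)²)(nΣb² − (Σb)²)]
Numerator: 10×5405.31 − 279.2×188.2 = 1507.66
Denominator: √[(83217.6 − 77952.64)(42941.8 − 35419.24)] = √[5264.96 × 7522.56] = 6293.3280
r = 1507.66 / 6293.3280 ≈ 0.240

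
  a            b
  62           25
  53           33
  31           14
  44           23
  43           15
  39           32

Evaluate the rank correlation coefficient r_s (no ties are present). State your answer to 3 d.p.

0.543

Rank a: 6, 5, 1, 4, 3, 2
Rank b: 4, 6, 1, 3, 2, 5
d = rank(a) − rank(b): 2, -1, 0, 1, 1, -3; Σd² = 16
ρ = 1 − 6Σd² / [n(n²−1)] = 1 − 6×16 / (6×35) = 1 − 96/210 ≈ 0.543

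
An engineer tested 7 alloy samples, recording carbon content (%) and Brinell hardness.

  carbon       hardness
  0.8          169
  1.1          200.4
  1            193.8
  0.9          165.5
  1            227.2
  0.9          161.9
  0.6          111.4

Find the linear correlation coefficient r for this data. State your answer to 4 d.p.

n = 7, Σx = 6.3, Σy = 1229.2, Σx² = 5.83, Σy² = 223911.26, Σxy = 1138.14
nΣxy − ΣxΣy = 7966.98 − 7743.96 = 223.02
nΣx² − (Σx)² = 40.81 − 39.69 = 1.12; nΣy² − (Σy)² = 1567378.82 − 1510932.64 = 56446.18
r = 223.02 / √(1.12 × 56446.18) = 223.02 / 251.4353 ≈ 0.8870

0.8870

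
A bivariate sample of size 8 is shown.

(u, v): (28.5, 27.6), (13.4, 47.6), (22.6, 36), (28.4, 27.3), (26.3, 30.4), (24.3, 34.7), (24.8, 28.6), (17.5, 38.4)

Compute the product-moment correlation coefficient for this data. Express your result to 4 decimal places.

-0.9595

n = 8, Σu = 185.8, Σv = 270.6, Σu² = 4512.6, Σv² = 9489.58, Σuv = 6037.37
nΣuv − ΣuΣv = 48298.96 − 50277.48 = -1978.52
nΣu² − (Σu)² = 36100.8 − 34521.64 = 1579.16; nΣv² − (Σv)² = 75916.64 − 73224.36 = 2692.28
r = -1978.52 / √(1579.16 × 2692.28) = -1978.52 / 2061.9265 ≈ -0.9595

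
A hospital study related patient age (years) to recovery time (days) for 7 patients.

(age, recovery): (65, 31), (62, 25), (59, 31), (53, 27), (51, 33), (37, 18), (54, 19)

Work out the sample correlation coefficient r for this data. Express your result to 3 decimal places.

0.562

n = 7, Σx = 381, Σy = 184, Σx² = 21245, Σy² = 5050, Σxy = 10200
nΣxy − ΣxΣy = 71400 − 70104 = 1296
nΣx² − (Σx)² = 148715 − 145161 = 3554; nΣy² − (Σy)² = 35350 − 33856 = 1494
r = 1296 / √(3554 × 1494) = 1296 / 2304.2734 ≈ 0.562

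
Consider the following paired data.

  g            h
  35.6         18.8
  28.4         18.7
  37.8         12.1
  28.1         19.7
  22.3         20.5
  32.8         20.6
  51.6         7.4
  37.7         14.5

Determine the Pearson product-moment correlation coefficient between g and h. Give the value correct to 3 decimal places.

n = 8, Σg = 274.3, Σh = 132.3, Σg² = 9949.35, Σh² = 2347.25, Σgh = 4272.63
nΣgh − ΣgΣh = 34181.04 − 36289.89 = -2108.85
nΣg² − (Σg)² = 79594.8 − 75240.49 = 4354.31; nΣh² − (Σh)² = 18778 − 17503.29 = 1274.71
r = -2108.85 / √(4354.31 × 1274.71) = -2108.85 / 2355.9462 ≈ -0.895

-0.895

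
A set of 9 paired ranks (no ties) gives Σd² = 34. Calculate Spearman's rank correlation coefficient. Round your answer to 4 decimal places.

ρ = 1 − 6Σd² / [n(n²−1)] = 1 − 6×34 / (9×80)
  = 1 − 204/720 = 1 − 0.28333 ≈ 0.7167

0.7167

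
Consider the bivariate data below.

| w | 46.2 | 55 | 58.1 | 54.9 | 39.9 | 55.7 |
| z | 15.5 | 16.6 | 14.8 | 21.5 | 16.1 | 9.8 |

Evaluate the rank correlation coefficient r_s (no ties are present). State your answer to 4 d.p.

-0.4857

Rank w: 2, 4, 6, 3, 1, 5
Rank z: 3, 5, 2, 6, 4, 1
d = rank(w) − rank(z): -1, -1, 4, -3, -3, 4; Σd² = 52
ρ = 1 − 6Σd² / [n(n²−1)] = 1 − 6×52 / (6×35) = 1 − 312/210 ≈ -0.4857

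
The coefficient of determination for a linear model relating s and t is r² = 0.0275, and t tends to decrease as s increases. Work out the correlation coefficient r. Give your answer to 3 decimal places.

-0.166

|r| = √0.0275 = 0.166
The association is negative, so r = −0.166.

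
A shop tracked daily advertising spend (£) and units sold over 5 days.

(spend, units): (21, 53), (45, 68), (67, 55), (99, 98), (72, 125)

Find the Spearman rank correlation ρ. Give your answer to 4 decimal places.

0.8000

Rank spend: 1, 2, 3, 5, 4
Rank units: 1, 3, 2, 4, 5
d = rank(spend) − rank(units): 0, -1, 1, 1, -1; Σd² = 4
ρ = 1 − 6Σd² / [n(n²−1)] = 1 − 6×4 / (5×24) = 1 − 24/120 ≈ 0.8000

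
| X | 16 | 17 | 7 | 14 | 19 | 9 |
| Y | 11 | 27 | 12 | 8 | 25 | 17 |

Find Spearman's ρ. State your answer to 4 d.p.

Rank X: 4, 5, 1, 3, 6, 2
Rank Y: 2, 6, 3, 1, 5, 4
d = rank(X) − rank(Y): 2, -1, -2, 2, 1, -2; Σd² = 18
ρ = 1 − 6Σd² / [n(n²−1)] = 1 − 6×18 / (6×35) = 1 − 108/210 ≈ 0.4857

0.4857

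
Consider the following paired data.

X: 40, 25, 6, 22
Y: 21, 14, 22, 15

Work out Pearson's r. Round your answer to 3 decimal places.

n = 4, ΣX = 93, ΣY = 72, ΣX² = 2745, ΣY² = 1346, ΣXY = 1652
nΣXY − ΣXΣY = 6608 − 6696 = -88
nΣX² − (ΣX)² = 10980 − 8649 = 2331; nΣY² − (ΣY)² = 5384 − 5184 = 200
r = -88 / √(2331 × 200) = -88 / 682.7884 ≈ -0.129

-0.129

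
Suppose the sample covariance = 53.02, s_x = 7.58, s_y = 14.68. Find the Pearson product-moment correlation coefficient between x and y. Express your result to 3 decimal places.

r = Cov(x,y) / (s_x · s_y) = 53.02 / (7.58 × 14.68)
  = 53.02 / 111.2744 ≈ 0.476

0.476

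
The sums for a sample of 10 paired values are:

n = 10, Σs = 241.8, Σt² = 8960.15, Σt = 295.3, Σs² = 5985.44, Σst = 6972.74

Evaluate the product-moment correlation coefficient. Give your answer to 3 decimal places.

r = (nΣst − ΣsΣt) / √[(nΣs² − (Σs)²)(nΣt² − (Σt)²)]
Numerator: 10×6972.74 − 241.8×295.3 = -1676.14
Denominator: √[(59854.4 − 58467.24)(89601.5 − 87202.09)] = √[1387.16 × 2399.41] = 1824.3809
r = -1676.14 / 1824.3809 ≈ -0.919

-0.919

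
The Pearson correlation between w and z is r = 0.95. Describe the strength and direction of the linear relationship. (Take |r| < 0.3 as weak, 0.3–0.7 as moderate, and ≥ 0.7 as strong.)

strong positive

r = 0.95 > 0 so the relationship is positive.
|r| = 0.95, which falls in the strong range.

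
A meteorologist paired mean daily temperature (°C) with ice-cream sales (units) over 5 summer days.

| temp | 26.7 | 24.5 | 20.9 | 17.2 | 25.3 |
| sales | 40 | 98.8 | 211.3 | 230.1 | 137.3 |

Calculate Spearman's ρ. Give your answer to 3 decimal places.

-0.900

Rank temp: 5, 3, 2, 1, 4
Rank sales: 1, 2, 4, 5, 3
d = rank(temp) − rank(sales): 4, 1, -2, -4, 1; Σd² = 38
ρ = 1 − 6Σd² / [n(n²−1)] = 1 − 6×38 / (5×24) = 1 − 228/120 ≈ -0.900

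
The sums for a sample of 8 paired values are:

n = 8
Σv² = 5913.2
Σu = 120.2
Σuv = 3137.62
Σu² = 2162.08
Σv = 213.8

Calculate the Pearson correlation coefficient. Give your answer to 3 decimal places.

r = (nΣuv − ΣuΣv) / √[(nΣu² − (Σu)²)(nΣv² − (Σv)²)]
Numerator: 8×3137.62 − 120.2×213.8 = -597.8
Denominator: √[(17296.64 − 14448.04)(47305.6 − 45710.44)] = √[2848.6 × 1595.16] = 2131.6596
r = -597.8 / 2131.6596 ≈ -0.280

-0.280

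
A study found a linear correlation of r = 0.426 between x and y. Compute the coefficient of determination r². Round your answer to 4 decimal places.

0.1815

r² = (0.426)² = 0.1815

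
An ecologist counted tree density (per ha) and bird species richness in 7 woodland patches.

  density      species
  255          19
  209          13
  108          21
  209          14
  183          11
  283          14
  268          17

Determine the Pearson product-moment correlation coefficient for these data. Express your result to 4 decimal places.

n = 7, Σx = 1515, Σy = 109, Σx² = 349453, Σy² = 1773, Σxy = 23287
nΣxy − ΣxΣy = 163009 − 165135 = -2126
nΣx² − (Σx)² = 2446171 − 2295225 = 150946; nΣy² − (Σy)² = 12411 − 11881 = 530
r = -2126 / √(150946 × 530) = -2126 / 8944.3491 ≈ -0.2377

-0.2377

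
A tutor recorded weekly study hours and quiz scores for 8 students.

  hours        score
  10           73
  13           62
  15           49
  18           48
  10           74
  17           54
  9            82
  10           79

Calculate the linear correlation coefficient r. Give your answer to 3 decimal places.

-0.952

n = 8, Σx = 102, Σy = 521, Σx² = 1388, Σy² = 35235, Σxy = 6321
nΣxy − ΣxΣy = 50568 − 53142 = -2574
nΣx² − (Σx)² = 11104 − 10404 = 700; nΣy² − (Σy)² = 281880 − 271441 = 10439
r = -2574 / √(700 × 10439) = -2574 / 2703.2018 ≈ -0.952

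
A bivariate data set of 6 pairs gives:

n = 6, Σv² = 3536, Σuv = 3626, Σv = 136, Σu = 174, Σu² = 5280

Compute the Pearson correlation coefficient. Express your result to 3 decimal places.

-0.976

r = (nΣuv − ΣuΣv) / √[(nΣu² − (Σu)²)(nΣv² − (Σv)²)]
Numerator: 6×3626 − 174×136 = -1908
Denominator: √[(31680 − 30276)(21216 − 18496)] = √[1404 × 2720] = 1954.1955
r = -1908 / 1954.1955 ≈ -0.976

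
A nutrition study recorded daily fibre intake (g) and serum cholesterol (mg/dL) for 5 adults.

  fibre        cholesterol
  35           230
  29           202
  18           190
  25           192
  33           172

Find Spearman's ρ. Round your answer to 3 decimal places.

0.400

Rank fibre: 5, 3, 1, 2, 4
Rank cholesterol: 5, 4, 2, 3, 1
d = rank(fibre) − rank(cholesterol): 0, -1, -1, -1, 3; Σd² = 12
ρ = 1 − 6Σd² / [n(n²−1)] = 1 − 6×12 / (5×24) = 1 − 72/120 ≈ 0.400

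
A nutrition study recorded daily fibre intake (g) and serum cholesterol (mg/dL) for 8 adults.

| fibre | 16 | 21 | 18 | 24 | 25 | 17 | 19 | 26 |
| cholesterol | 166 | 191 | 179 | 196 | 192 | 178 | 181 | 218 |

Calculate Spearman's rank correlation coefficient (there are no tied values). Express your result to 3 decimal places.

0.976

Rank fibre: 1, 5, 3, 6, 7, 2, 4, 8
Rank cholesterol: 1, 5, 3, 7, 6, 2, 4, 8
d = rank(fibre) − rank(cholesterol): 0, 0, 0, -1, 1, 0, 0, 0; Σd² = 2
ρ = 1 − 6Σd² / [n(n²−1)] = 1 − 6×2 / (8×63) = 1 − 12/504 ≈ 0.976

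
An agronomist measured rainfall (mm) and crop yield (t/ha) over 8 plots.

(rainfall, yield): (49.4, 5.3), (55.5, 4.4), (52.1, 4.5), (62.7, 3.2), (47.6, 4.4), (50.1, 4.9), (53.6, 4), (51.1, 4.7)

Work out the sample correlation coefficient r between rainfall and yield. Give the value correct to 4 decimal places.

n = 8, Σx = 422.1, Σy = 35.4, Σx² = 22426.25, Σy² = 159.4, Σxy = 1850.61
nΣxy − ΣxΣy = 14804.88 − 14942.34 = -137.46
nΣx² − (Σx)² = 179410 − 178168.41 = 1241.59; nΣy² − (Σy)² = 1275.2 − 1253.16 = 22.04
r = -137.46 / √(1241.59 × 22.04) = -137.46 / 165.4226 ≈ -0.8310

-0.8310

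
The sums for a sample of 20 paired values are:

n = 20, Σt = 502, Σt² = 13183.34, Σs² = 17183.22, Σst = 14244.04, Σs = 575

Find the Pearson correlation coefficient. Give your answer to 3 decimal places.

-0.306

r = (nΣst − ΣsΣt) / √[(nΣs² − (Σs)²)(nΣt² − (Σt)²)]
Numerator: 20×14244.04 − 575×502 = -3769.2
Denominator: √[(343664.4 − 330625)(263666.8 − 252004)] = √[13039.4 × 11662.8] = 12331.9064
r = -3769.2 / 12331.9064 ≈ -0.306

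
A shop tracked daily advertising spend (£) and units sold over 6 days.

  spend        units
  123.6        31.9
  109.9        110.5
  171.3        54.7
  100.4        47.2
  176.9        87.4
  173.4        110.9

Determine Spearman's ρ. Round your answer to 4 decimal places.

0.4286

Rank spend: 3, 2, 4, 1, 6, 5
Rank units: 1, 5, 3, 2, 4, 6
d = rank(spend) − rank(units): 2, -3, 1, -1, 2, -1; Σd² = 20
ρ = 1 − 6Σd² / [n(n²−1)] = 1 − 6×20 / (6×35) = 1 − 120/210 ≈ 0.4286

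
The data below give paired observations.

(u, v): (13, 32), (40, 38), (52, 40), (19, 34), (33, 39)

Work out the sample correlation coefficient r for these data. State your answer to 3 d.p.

0.937

n = 5, Σu = 157, Σv = 183, Σu² = 5923, Σv² = 6745, Σuv = 5949
nΣuv − ΣuΣv = 29745 − 28731 = 1014
nΣu² − (Σu)² = 29615 − 24649 = 4966; nΣv² − (Σv)² = 33725 − 33489 = 236
r = 1014 / √(4966 × 236) = 1014 / 1082.5784 ≈ 0.937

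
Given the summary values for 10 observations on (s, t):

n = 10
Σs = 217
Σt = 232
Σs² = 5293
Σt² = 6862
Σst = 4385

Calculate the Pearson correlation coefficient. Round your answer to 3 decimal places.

-0.699

r = (nΣst − ΣsΣt) / √[(nΣs² − (Σs)²)(nΣt² − (Σt)²)]
Numerator: 10×4385 − 217×232 = -6494
Denominator: √[(52930 − 47089)(68620 − 53824)] = √[5841 × 14796] = 9296.4206
r = -6494 / 9296.4206 ≈ -0.699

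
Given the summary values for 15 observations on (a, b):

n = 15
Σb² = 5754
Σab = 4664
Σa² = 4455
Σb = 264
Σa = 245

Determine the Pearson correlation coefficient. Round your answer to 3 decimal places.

r = (nΣab − ΣaΣb) / √[(nΣa² − (Σa)²)(nΣb² − (Σb)²)]
Numerator: 15×4664 − 245×264 = 5280
Denominator: √[(66825 − 60025)(86310 − 69696)] = √[6800 × 16614] = 10628.9793
r = 5280 / 10628.9793 ≈ 0.497

0.497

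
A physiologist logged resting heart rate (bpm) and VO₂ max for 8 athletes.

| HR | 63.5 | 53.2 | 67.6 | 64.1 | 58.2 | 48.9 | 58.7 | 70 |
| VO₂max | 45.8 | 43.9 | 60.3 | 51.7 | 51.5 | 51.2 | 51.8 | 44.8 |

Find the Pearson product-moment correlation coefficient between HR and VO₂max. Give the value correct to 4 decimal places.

n = 8, Σx = 484.2, Σy = 401, Σx² = 29665.2, Σy² = 20297.8, Σxy = 24311.67
nΣxy − ΣxΣy = 194493.36 − 194164.2 = 329.16
nΣx² − (Σx)² = 237321.6 − 234449.64 = 2871.96; nΣy² − (Σy)² = 162382.4 − 160801 = 1581.4
r = 329.16 / √(2871.96 × 1581.4) = 329.16 / 2131.1306 ≈ 0.1545

0.1545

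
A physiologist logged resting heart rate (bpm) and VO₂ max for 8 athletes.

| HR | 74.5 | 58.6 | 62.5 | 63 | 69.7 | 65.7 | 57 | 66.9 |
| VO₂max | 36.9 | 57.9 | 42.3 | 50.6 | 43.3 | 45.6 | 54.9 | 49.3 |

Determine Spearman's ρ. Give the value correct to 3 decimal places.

Rank HR: 8, 2, 3, 4, 7, 5, 1, 6
Rank VO₂max: 1, 8, 2, 6, 3, 4, 7, 5
d = rank(HR) − rank(VO₂max): 7, -6, 1, -2, 4, 1, -6, 1; Σd² = 144
ρ = 1 − 6Σd² / [n(n²−1)] = 1 − 6×144 / (8×63) = 1 − 864/504 ≈ -0.714

-0.714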